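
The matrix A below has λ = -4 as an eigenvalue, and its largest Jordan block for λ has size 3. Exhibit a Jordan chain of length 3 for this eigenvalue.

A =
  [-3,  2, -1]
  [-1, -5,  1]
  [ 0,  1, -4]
A Jordan chain for λ = -4 of length 3:
v_1 = (-1, 0, -1)ᵀ
v_2 = (1, -1, 0)ᵀ
v_3 = (1, 0, 0)ᵀ

Let N = A − (-4)·I. We want v_3 with N^3 v_3 = 0 but N^2 v_3 ≠ 0; then v_{j-1} := N · v_j for j = 3, …, 2.

Pick v_3 = (1, 0, 0)ᵀ.
Then v_2 = N · v_3 = (1, -1, 0)ᵀ.
Then v_1 = N · v_2 = (-1, 0, -1)ᵀ.

Sanity check: (A − (-4)·I) v_1 = (0, 0, 0)ᵀ = 0. ✓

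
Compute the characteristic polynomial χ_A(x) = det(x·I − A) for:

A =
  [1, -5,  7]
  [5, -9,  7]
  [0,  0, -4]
x^3 + 12*x^2 + 48*x + 64

Expanding det(x·I − A) (e.g. by cofactor expansion or by noting that A is similar to its Jordan form J, which has the same characteristic polynomial as A) gives
  χ_A(x) = x^3 + 12*x^2 + 48*x + 64
which factors as (x + 4)^3. The eigenvalues (with algebraic multiplicities) are λ = -4 with multiplicity 3.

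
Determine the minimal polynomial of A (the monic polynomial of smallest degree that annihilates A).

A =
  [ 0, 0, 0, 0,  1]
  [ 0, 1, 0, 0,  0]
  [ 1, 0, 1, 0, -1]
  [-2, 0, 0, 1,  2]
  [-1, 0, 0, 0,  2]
x^2 - 2*x + 1

The characteristic polynomial is χ_A(x) = (x - 1)^5, so the eigenvalues are known. The minimal polynomial is
  m_A(x) = Π_λ (x − λ)^{k_λ}
where k_λ is the size of the *largest* Jordan block for λ (equivalently, the smallest k with (A − λI)^k v = 0 for every generalised eigenvector v of λ).

  λ = 1: largest Jordan block has size 2, contributing (x − 1)^2

So m_A(x) = (x - 1)^2 = x^2 - 2*x + 1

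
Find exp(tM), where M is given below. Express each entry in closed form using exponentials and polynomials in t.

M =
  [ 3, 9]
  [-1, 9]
e^{tM} =
  [-3*t*exp(6*t) + exp(6*t), 9*t*exp(6*t)]
  [-t*exp(6*t), 3*t*exp(6*t) + exp(6*t)]

Strategy: write M = P · J · P⁻¹ where J is a Jordan canonical form, so e^{tM} = P · e^{tJ} · P⁻¹, and e^{tJ} can be computed block-by-block.

M has Jordan form
J =
  [6, 1]
  [0, 6]
(up to reordering of blocks).

Per-block formulas:
  For a 2×2 Jordan block J_2(6): exp(t · J_2(6)) = e^(6t)·(I + t·N), where N is the 2×2 nilpotent shift.

After assembling e^{tJ} and conjugating by P, we get:

e^{tM} =
  [-3*t*exp(6*t) + exp(6*t), 9*t*exp(6*t)]
  [-t*exp(6*t), 3*t*exp(6*t) + exp(6*t)]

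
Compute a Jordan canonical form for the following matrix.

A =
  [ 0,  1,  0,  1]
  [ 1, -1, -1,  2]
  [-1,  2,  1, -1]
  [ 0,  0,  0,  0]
J_3(0) ⊕ J_1(0)

The characteristic polynomial is
  det(x·I − A) = x^4

Eigenvalues and multiplicities (the geometric multiplicity of λ is n − rank(A − λI), which equals the number of Jordan blocks for λ):
  λ = 0: algebraic multiplicity = 4, geometric multiplicity = 2

Determining the block sizes for each eigenvalue:
  λ = 0: with am = 4 and gm = 2, the partition is not yet determined (e.g. several partitions of 4 into 2 parts exist). Let N = A − (0)·I. Computing rank(N^1) = 2, rank(N^2) = 1, rank(N^3) = 0; the number of blocks of size ≥ j is rank(N^{j−1}) − rank(N^j), giving [2, 1, 1]. So we have 1 block(s) of size 3, 1 block(s) of size 1 → block sizes [3, 1]

Assembling the blocks gives a Jordan form
J =
  [0, 1, 0, 0]
  [0, 0, 1, 0]
  [0, 0, 0, 0]
  [0, 0, 0, 0]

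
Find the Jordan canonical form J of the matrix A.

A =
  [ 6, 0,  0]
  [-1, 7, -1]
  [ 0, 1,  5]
J_3(6)

The characteristic polynomial is
  det(x·I − A) = x^3 - 18*x^2 + 108*x - 216 = (x - 6)^3

Eigenvalues and multiplicities (the geometric multiplicity of λ is n − rank(A − λI), which equals the number of Jordan blocks for λ):
  λ = 6: algebraic multiplicity = 3, geometric multiplicity = 1

Determining the block sizes for each eigenvalue:
  λ = 6: one block (gm = 1), so the single block has size am = 3 → block sizes [3]

Assembling the blocks gives a Jordan form
J =
  [6, 1, 0]
  [0, 6, 1]
  [0, 0, 6]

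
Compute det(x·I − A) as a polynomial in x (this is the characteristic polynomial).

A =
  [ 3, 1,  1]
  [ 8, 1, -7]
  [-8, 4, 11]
x^3 - 15*x^2 + 75*x - 125

Expanding det(x·I − A) (e.g. by cofactor expansion or by noting that A is similar to its Jordan form J, which has the same characteristic polynomial as A) gives
  χ_A(x) = x^3 - 15*x^2 + 75*x - 125
which factors as (x - 5)^3. The eigenvalues (with algebraic multiplicities) are λ = 5 with multiplicity 3.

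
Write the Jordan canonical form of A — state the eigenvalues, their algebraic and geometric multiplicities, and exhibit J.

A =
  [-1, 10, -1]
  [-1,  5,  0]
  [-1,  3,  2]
J_3(2)

The characteristic polynomial is
  det(x·I − A) = x^3 - 6*x^2 + 12*x - 8 = (x - 2)^3

Eigenvalues and multiplicities (the geometric multiplicity of λ is n − rank(A − λI), which equals the number of Jordan blocks for λ):
  λ = 2: algebraic multiplicity = 3, geometric multiplicity = 1

Determining the block sizes for each eigenvalue:
  λ = 2: one block (gm = 1), so the single block has size am = 3 → block sizes [3]

Assembling the blocks gives a Jordan form
J =
  [2, 1, 0]
  [0, 2, 1]
  [0, 0, 2]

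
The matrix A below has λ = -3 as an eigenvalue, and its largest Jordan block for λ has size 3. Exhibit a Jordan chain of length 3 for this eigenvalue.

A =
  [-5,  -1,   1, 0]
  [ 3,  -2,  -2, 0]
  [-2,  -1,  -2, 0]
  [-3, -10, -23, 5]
A Jordan chain for λ = -3 of length 3:
v_1 = (-1, 1, -1, -2)ᵀ
v_2 = (-2, 3, -2, -3)ᵀ
v_3 = (1, 0, 0, 0)ᵀ

Let N = A − (-3)·I. We want v_3 with N^3 v_3 = 0 but N^2 v_3 ≠ 0; then v_{j-1} := N · v_j for j = 3, …, 2.

Pick v_3 = (1, 0, 0, 0)ᵀ.
Then v_2 = N · v_3 = (-2, 3, -2, -3)ᵀ.
Then v_1 = N · v_2 = (-1, 1, -1, -2)ᵀ.

Sanity check: (A − (-3)·I) v_1 = (0, 0, 0, 0)ᵀ = 0. ✓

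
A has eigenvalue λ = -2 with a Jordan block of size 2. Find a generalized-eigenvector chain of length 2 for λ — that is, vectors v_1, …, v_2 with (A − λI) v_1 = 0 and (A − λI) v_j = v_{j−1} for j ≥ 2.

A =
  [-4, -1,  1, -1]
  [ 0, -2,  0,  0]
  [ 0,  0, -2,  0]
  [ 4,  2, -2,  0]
A Jordan chain for λ = -2 of length 2:
v_1 = (-2, 0, 0, 4)ᵀ
v_2 = (1, 0, 0, 0)ᵀ

Let N = A − (-2)·I. We want v_2 with N^2 v_2 = 0 but N^1 v_2 ≠ 0; then v_{j-1} := N · v_j for j = 2, …, 2.

Pick v_2 = (1, 0, 0, 0)ᵀ.
Then v_1 = N · v_2 = (-2, 0, 0, 4)ᵀ.

Sanity check: (A − (-2)·I) v_1 = (0, 0, 0, 0)ᵀ = 0. ✓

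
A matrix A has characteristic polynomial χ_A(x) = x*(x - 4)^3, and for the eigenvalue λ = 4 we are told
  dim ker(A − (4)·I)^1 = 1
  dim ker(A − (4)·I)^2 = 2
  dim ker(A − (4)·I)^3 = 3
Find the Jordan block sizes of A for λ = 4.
Block sizes for λ = 4: [3]

From the dimensions of kernels of powers, the number of Jordan blocks of size at least j is d_j − d_{j−1} where d_j = dim ker(N^j) (with d_0 = 0). Computing the differences gives [1, 1, 1].
The number of blocks of size exactly k is (#blocks of size ≥ k) − (#blocks of size ≥ k + 1), so the partition is: 1 block(s) of size 3.
In nonincreasing order the block sizes are [3].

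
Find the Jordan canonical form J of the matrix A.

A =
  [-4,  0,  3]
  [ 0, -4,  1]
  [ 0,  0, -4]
J_2(-4) ⊕ J_1(-4)

The characteristic polynomial is
  det(x·I − A) = x^3 + 12*x^2 + 48*x + 64 = (x + 4)^3

Eigenvalues and multiplicities (the geometric multiplicity of λ is n − rank(A − λI), which equals the number of Jordan blocks for λ):
  λ = -4: algebraic multiplicity = 3, geometric multiplicity = 2

Determining the block sizes for each eigenvalue:
  λ = -4: 2 blocks summing to 3 forces exactly one block of size 2 and the rest size 1 → block sizes [2, 1]

Assembling the blocks gives a Jordan form
J =
  [-4,  1,  0]
  [ 0, -4,  0]
  [ 0,  0, -4]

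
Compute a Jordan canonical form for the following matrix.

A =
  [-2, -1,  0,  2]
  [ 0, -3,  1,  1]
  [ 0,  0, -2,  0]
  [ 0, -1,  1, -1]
J_3(-2) ⊕ J_1(-2)

The characteristic polynomial is
  det(x·I − A) = x^4 + 8*x^3 + 24*x^2 + 32*x + 16 = (x + 2)^4

Eigenvalues and multiplicities (the geometric multiplicity of λ is n − rank(A − λI), which equals the number of Jordan blocks for λ):
  λ = -2: algebraic multiplicity = 4, geometric multiplicity = 2

Determining the block sizes for each eigenvalue:
  λ = -2: with am = 4 and gm = 2, the partition is not yet determined (e.g. several partitions of 4 into 2 parts exist). Let N = A − (-2)·I. Computing rank(N^1) = 2, rank(N^2) = 1, rank(N^3) = 0; the number of blocks of size ≥ j is rank(N^{j−1}) − rank(N^j), giving [2, 1, 1]. So we have 1 block(s) of size 3, 1 block(s) of size 1 → block sizes [3, 1]

Assembling the blocks gives a Jordan form
J =
  [-2,  1,  0,  0]
  [ 0, -2,  1,  0]
  [ 0,  0, -2,  0]
  [ 0,  0,  0, -2]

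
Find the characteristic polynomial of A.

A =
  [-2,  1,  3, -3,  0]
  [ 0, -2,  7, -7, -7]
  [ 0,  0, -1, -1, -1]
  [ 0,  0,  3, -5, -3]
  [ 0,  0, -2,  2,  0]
x^5 + 10*x^4 + 40*x^3 + 80*x^2 + 80*x + 32

Expanding det(x·I − A) (e.g. by cofactor expansion or by noting that A is similar to its Jordan form J, which has the same characteristic polynomial as A) gives
  χ_A(x) = x^5 + 10*x^4 + 40*x^3 + 80*x^2 + 80*x + 32
which factors as (x + 2)^5. The eigenvalues (with algebraic multiplicities) are λ = -2 with multiplicity 5.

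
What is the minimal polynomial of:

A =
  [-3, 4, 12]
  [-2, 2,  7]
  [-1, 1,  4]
x^3 - 3*x^2 + 3*x - 1

The characteristic polynomial is χ_A(x) = (x - 1)^3, so the eigenvalues are known. The minimal polynomial is
  m_A(x) = Π_λ (x − λ)^{k_λ}
where k_λ is the size of the *largest* Jordan block for λ (equivalently, the smallest k with (A − λI)^k v = 0 for every generalised eigenvector v of λ).

  λ = 1: largest Jordan block has size 3, contributing (x − 1)^3

So m_A(x) = (x - 1)^3 = x^3 - 3*x^2 + 3*x - 1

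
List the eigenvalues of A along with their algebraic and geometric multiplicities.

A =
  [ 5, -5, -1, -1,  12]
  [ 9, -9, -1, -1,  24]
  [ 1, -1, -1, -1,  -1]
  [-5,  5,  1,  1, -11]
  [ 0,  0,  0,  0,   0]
λ = -4: alg = 1, geom = 1; λ = 0: alg = 4, geom = 2

Step 1 — factor the characteristic polynomial to read off the algebraic multiplicities:
  χ_A(x) = x^4*(x + 4)

Step 2 — compute geometric multiplicities via the rank-nullity identity g(λ) = n − rank(A − λI):
  rank(A − (-4)·I) = 4, so dim ker(A − (-4)·I) = n − 4 = 1
  rank(A − (0)·I) = 3, so dim ker(A − (0)·I) = n − 3 = 2

Summary:
  λ = -4: algebraic multiplicity = 1, geometric multiplicity = 1
  λ = 0: algebraic multiplicity = 4, geometric multiplicity = 2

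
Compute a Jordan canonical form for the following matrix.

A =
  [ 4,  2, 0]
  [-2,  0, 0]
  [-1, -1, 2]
J_2(2) ⊕ J_1(2)

The characteristic polynomial is
  det(x·I − A) = x^3 - 6*x^2 + 12*x - 8 = (x - 2)^3

Eigenvalues and multiplicities (the geometric multiplicity of λ is n − rank(A − λI), which equals the number of Jordan blocks for λ):
  λ = 2: algebraic multiplicity = 3, geometric multiplicity = 2

Determining the block sizes for each eigenvalue:
  λ = 2: 2 blocks summing to 3 forces exactly one block of size 2 and the rest size 1 → block sizes [2, 1]

Assembling the blocks gives a Jordan form
J =
  [2, 1, 0]
  [0, 2, 0]
  [0, 0, 2]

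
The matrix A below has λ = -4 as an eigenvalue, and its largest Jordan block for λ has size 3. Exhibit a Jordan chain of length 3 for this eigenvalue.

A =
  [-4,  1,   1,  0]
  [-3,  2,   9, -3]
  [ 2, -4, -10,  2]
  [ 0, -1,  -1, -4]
A Jordan chain for λ = -4 of length 3:
v_1 = (-1, 0, 0, 1)ᵀ
v_2 = (0, -3, 2, 0)ᵀ
v_3 = (1, 0, 0, 0)ᵀ

Let N = A − (-4)·I. We want v_3 with N^3 v_3 = 0 but N^2 v_3 ≠ 0; then v_{j-1} := N · v_j for j = 3, …, 2.

Pick v_3 = (1, 0, 0, 0)ᵀ.
Then v_2 = N · v_3 = (0, -3, 2, 0)ᵀ.
Then v_1 = N · v_2 = (-1, 0, 0, 1)ᵀ.

Sanity check: (A − (-4)·I) v_1 = (0, 0, 0, 0)ᵀ = 0. ✓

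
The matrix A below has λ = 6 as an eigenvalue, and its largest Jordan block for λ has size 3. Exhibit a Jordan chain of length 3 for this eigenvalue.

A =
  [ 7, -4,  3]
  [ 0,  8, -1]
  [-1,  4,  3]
A Jordan chain for λ = 6 of length 3:
v_1 = (-2, 1, 2)ᵀ
v_2 = (1, 0, -1)ᵀ
v_3 = (1, 0, 0)ᵀ

Let N = A − (6)·I. We want v_3 with N^3 v_3 = 0 but N^2 v_3 ≠ 0; then v_{j-1} := N · v_j for j = 3, …, 2.

Pick v_3 = (1, 0, 0)ᵀ.
Then v_2 = N · v_3 = (1, 0, -1)ᵀ.
Then v_1 = N · v_2 = (-2, 1, 2)ᵀ.

Sanity check: (A − (6)·I) v_1 = (0, 0, 0)ᵀ = 0. ✓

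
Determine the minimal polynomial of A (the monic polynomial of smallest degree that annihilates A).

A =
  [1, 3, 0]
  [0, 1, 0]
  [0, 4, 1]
x^2 - 2*x + 1

The characteristic polynomial is χ_A(x) = (x - 1)^3, so the eigenvalues are known. The minimal polynomial is
  m_A(x) = Π_λ (x − λ)^{k_λ}
where k_λ is the size of the *largest* Jordan block for λ (equivalently, the smallest k with (A − λI)^k v = 0 for every generalised eigenvector v of λ).

  λ = 1: largest Jordan block has size 2, contributing (x − 1)^2

So m_A(x) = (x - 1)^2 = x^2 - 2*x + 1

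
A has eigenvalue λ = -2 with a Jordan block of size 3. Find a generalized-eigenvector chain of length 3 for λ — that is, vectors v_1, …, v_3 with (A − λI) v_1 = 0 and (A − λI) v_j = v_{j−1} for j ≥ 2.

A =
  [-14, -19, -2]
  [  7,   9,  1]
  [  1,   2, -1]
A Jordan chain for λ = -2 of length 3:
v_1 = (9, -6, 3)ᵀ
v_2 = (-12, 7, 1)ᵀ
v_3 = (1, 0, 0)ᵀ

Let N = A − (-2)·I. We want v_3 with N^3 v_3 = 0 but N^2 v_3 ≠ 0; then v_{j-1} := N · v_j for j = 3, …, 2.

Pick v_3 = (1, 0, 0)ᵀ.
Then v_2 = N · v_3 = (-12, 7, 1)ᵀ.
Then v_1 = N · v_2 = (9, -6, 3)ᵀ.

Sanity check: (A − (-2)·I) v_1 = (0, 0, 0)ᵀ = 0. ✓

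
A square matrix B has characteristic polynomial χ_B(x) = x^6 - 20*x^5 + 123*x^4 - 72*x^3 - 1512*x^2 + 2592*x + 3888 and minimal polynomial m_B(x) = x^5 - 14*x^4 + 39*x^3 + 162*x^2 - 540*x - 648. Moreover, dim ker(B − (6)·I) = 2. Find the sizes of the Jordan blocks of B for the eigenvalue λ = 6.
Block sizes for λ = 6: [3, 1]

Step 1 — from the characteristic polynomial, algebraic multiplicity of λ = 6 is 4. From dim ker(B − (6)·I) = 2, there are exactly 2 Jordan blocks for λ = 6.
Step 2 — from the minimal polynomial, the factor (x − 6)^3 tells us the largest block for λ = 6 has size 3.
Step 3 — with total size 4, 2 blocks, and largest block 3, the block sizes (in nonincreasing order) are [3, 1].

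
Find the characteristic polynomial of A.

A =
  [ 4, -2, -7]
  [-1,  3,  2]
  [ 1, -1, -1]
x^3 - 6*x^2 + 12*x - 8

Expanding det(x·I − A) (e.g. by cofactor expansion or by noting that A is similar to its Jordan form J, which has the same characteristic polynomial as A) gives
  χ_A(x) = x^3 - 6*x^2 + 12*x - 8
which factors as (x - 2)^3. The eigenvalues (with algebraic multiplicities) are λ = 2 with multiplicity 3.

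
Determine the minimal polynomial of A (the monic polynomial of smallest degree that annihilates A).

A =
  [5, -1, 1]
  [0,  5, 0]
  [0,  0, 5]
x^2 - 10*x + 25

The characteristic polynomial is χ_A(x) = (x - 5)^3, so the eigenvalues are known. The minimal polynomial is
  m_A(x) = Π_λ (x − λ)^{k_λ}
where k_λ is the size of the *largest* Jordan block for λ (equivalently, the smallest k with (A − λI)^k v = 0 for every generalised eigenvector v of λ).

  λ = 5: largest Jordan block has size 2, contributing (x − 5)^2

So m_A(x) = (x - 5)^2 = x^2 - 10*x + 25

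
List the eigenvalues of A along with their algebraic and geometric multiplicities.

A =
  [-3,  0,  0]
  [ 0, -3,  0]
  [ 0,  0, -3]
λ = -3: alg = 3, geom = 3

Step 1 — factor the characteristic polynomial to read off the algebraic multiplicities:
  χ_A(x) = (x + 3)^3

Step 2 — compute geometric multiplicities via the rank-nullity identity g(λ) = n − rank(A − λI):
  rank(A − (-3)·I) = 0, so dim ker(A − (-3)·I) = n − 0 = 3

Summary:
  λ = -3: algebraic multiplicity = 3, geometric multiplicity = 3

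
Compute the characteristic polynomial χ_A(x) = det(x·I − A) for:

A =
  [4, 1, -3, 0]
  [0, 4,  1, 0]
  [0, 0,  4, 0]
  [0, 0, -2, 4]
x^4 - 16*x^3 + 96*x^2 - 256*x + 256

Expanding det(x·I − A) (e.g. by cofactor expansion or by noting that A is similar to its Jordan form J, which has the same characteristic polynomial as A) gives
  χ_A(x) = x^4 - 16*x^3 + 96*x^2 - 256*x + 256
which factors as (x - 4)^4. The eigenvalues (with algebraic multiplicities) are λ = 4 with multiplicity 4.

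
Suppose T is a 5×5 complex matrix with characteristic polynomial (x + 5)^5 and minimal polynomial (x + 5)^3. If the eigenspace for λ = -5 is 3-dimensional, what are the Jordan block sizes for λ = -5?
Block sizes for λ = -5: [3, 1, 1]

Step 1 — from the characteristic polynomial, algebraic multiplicity of λ = -5 is 5. From dim ker(T − (-5)·I) = 3, there are exactly 3 Jordan blocks for λ = -5.
Step 2 — from the minimal polynomial, the factor (x + 5)^3 tells us the largest block for λ = -5 has size 3.
Step 3 — with total size 5, 3 blocks, and largest block 3, the block sizes (in nonincreasing order) are [3, 1, 1].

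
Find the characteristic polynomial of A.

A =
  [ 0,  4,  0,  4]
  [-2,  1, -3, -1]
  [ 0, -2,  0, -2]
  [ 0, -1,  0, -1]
x^4

Expanding det(x·I − A) (e.g. by cofactor expansion or by noting that A is similar to its Jordan form J, which has the same characteristic polynomial as A) gives
  χ_A(x) = x^4
which factors as x^4. The eigenvalues (with algebraic multiplicities) are λ = 0 with multiplicity 4.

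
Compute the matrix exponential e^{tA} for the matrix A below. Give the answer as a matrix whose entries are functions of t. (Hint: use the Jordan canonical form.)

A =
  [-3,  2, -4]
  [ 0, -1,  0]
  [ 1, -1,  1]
e^{tA} =
  [-2*t*exp(-t) + exp(-t), 2*t*exp(-t), -4*t*exp(-t)]
  [0, exp(-t), 0]
  [t*exp(-t), -t*exp(-t), 2*t*exp(-t) + exp(-t)]

Strategy: write A = P · J · P⁻¹ where J is a Jordan canonical form, so e^{tA} = P · e^{tJ} · P⁻¹, and e^{tJ} can be computed block-by-block.

A has Jordan form
J =
  [-1,  1,  0]
  [ 0, -1,  0]
  [ 0,  0, -1]
(up to reordering of blocks).

Per-block formulas:
  For a 1×1 block at λ = -1: exp(t · [-1]) = [e^(-1t)].
  For a 2×2 Jordan block J_2(-1): exp(t · J_2(-1)) = e^(-1t)·(I + t·N), where N is the 2×2 nilpotent shift.

After assembling e^{tJ} and conjugating by P, we get:

e^{tA} =
  [-2*t*exp(-t) + exp(-t), 2*t*exp(-t), -4*t*exp(-t)]
  [0, exp(-t), 0]
  [t*exp(-t), -t*exp(-t), 2*t*exp(-t) + exp(-t)]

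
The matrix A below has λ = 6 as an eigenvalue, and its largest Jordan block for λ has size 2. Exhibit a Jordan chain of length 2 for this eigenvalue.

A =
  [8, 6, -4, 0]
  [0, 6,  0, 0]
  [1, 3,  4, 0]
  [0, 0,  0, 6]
A Jordan chain for λ = 6 of length 2:
v_1 = (2, 0, 1, 0)ᵀ
v_2 = (1, 0, 0, 0)ᵀ

Let N = A − (6)·I. We want v_2 with N^2 v_2 = 0 but N^1 v_2 ≠ 0; then v_{j-1} := N · v_j for j = 2, …, 2.

Pick v_2 = (1, 0, 0, 0)ᵀ.
Then v_1 = N · v_2 = (2, 0, 1, 0)ᵀ.

Sanity check: (A − (6)·I) v_1 = (0, 0, 0, 0)ᵀ = 0. ✓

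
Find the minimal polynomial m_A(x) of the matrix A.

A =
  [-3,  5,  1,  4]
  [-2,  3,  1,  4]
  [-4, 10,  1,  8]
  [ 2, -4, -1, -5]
x^3 + 3*x^2 + 3*x + 1

The characteristic polynomial is χ_A(x) = (x + 1)^4, so the eigenvalues are known. The minimal polynomial is
  m_A(x) = Π_λ (x − λ)^{k_λ}
where k_λ is the size of the *largest* Jordan block for λ (equivalently, the smallest k with (A − λI)^k v = 0 for every generalised eigenvector v of λ).

  λ = -1: largest Jordan block has size 3, contributing (x + 1)^3

So m_A(x) = (x + 1)^3 = x^3 + 3*x^2 + 3*x + 1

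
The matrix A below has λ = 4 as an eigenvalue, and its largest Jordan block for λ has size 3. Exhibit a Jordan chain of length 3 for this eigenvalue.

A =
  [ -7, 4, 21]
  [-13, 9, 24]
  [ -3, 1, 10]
A Jordan chain for λ = 4 of length 3:
v_1 = (6, 6, 2)ᵀ
v_2 = (-11, -13, -3)ᵀ
v_3 = (1, 0, 0)ᵀ

Let N = A − (4)·I. We want v_3 with N^3 v_3 = 0 but N^2 v_3 ≠ 0; then v_{j-1} := N · v_j for j = 3, …, 2.

Pick v_3 = (1, 0, 0)ᵀ.
Then v_2 = N · v_3 = (-11, -13, -3)ᵀ.
Then v_1 = N · v_2 = (6, 6, 2)ᵀ.

Sanity check: (A − (4)·I) v_1 = (0, 0, 0)ᵀ = 0. ✓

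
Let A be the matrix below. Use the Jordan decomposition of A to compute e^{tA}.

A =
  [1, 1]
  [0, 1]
e^{tA} =
  [exp(t), t*exp(t)]
  [0, exp(t)]

Strategy: write A = P · J · P⁻¹ where J is a Jordan canonical form, so e^{tA} = P · e^{tJ} · P⁻¹, and e^{tJ} can be computed block-by-block.

A has Jordan form
J =
  [1, 1]
  [0, 1]
(up to reordering of blocks).

Per-block formulas:
  For a 2×2 Jordan block J_2(1): exp(t · J_2(1)) = e^(1t)·(I + t·N), where N is the 2×2 nilpotent shift.

After assembling e^{tJ} and conjugating by P, we get:

e^{tA} =
  [exp(t), t*exp(t)]
  [0, exp(t)]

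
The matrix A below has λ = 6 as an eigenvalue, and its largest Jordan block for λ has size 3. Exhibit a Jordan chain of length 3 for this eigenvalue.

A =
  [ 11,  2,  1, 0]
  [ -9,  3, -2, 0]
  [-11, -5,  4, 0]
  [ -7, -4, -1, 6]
A Jordan chain for λ = 6 of length 3:
v_1 = (-4, 4, 12, 12)ᵀ
v_2 = (5, -9, -11, -7)ᵀ
v_3 = (1, 0, 0, 0)ᵀ

Let N = A − (6)·I. We want v_3 with N^3 v_3 = 0 but N^2 v_3 ≠ 0; then v_{j-1} := N · v_j for j = 3, …, 2.

Pick v_3 = (1, 0, 0, 0)ᵀ.
Then v_2 = N · v_3 = (5, -9, -11, -7)ᵀ.
Then v_1 = N · v_2 = (-4, 4, 12, 12)ᵀ.

Sanity check: (A − (6)·I) v_1 = (0, 0, 0, 0)ᵀ = 0. ✓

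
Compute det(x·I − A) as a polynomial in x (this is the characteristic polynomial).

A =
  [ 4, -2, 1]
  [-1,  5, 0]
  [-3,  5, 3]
x^3 - 12*x^2 + 48*x - 64

Expanding det(x·I − A) (e.g. by cofactor expansion or by noting that A is similar to its Jordan form J, which has the same characteristic polynomial as A) gives
  χ_A(x) = x^3 - 12*x^2 + 48*x - 64
which factors as (x - 4)^3. The eigenvalues (with algebraic multiplicities) are λ = 4 with multiplicity 3.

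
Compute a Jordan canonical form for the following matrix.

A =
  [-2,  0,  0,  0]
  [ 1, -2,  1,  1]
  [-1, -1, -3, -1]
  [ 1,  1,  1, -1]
J_3(-2) ⊕ J_1(-2)

The characteristic polynomial is
  det(x·I − A) = x^4 + 8*x^3 + 24*x^2 + 32*x + 16 = (x + 2)^4

Eigenvalues and multiplicities (the geometric multiplicity of λ is n − rank(A − λI), which equals the number of Jordan blocks for λ):
  λ = -2: algebraic multiplicity = 4, geometric multiplicity = 2

Determining the block sizes for each eigenvalue:
  λ = -2: with am = 4 and gm = 2, the partition is not yet determined (e.g. several partitions of 4 into 2 parts exist). Let N = A − (-2)·I. Computing rank(N^1) = 2, rank(N^2) = 1, rank(N^3) = 0; the number of blocks of size ≥ j is rank(N^{j−1}) − rank(N^j), giving [2, 1, 1]. So we have 1 block(s) of size 3, 1 block(s) of size 1 → block sizes [3, 1]

Assembling the blocks gives a Jordan form
J =
  [-2,  1,  0,  0]
  [ 0, -2,  1,  0]
  [ 0,  0, -2,  0]
  [ 0,  0,  0, -2]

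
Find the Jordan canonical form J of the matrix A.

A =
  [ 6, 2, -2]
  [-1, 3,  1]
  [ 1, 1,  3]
J_2(4) ⊕ J_1(4)

The characteristic polynomial is
  det(x·I − A) = x^3 - 12*x^2 + 48*x - 64 = (x - 4)^3

Eigenvalues and multiplicities (the geometric multiplicity of λ is n − rank(A − λI), which equals the number of Jordan blocks for λ):
  λ = 4: algebraic multiplicity = 3, geometric multiplicity = 2

Determining the block sizes for each eigenvalue:
  λ = 4: 2 blocks summing to 3 forces exactly one block of size 2 and the rest size 1 → block sizes [2, 1]

Assembling the blocks gives a Jordan form
J =
  [4, 1, 0]
  [0, 4, 0]
  [0, 0, 4]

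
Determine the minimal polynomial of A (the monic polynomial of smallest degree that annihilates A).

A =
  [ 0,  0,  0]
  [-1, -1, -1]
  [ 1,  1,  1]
x^2

The characteristic polynomial is χ_A(x) = x^3, so the eigenvalues are known. The minimal polynomial is
  m_A(x) = Π_λ (x − λ)^{k_λ}
where k_λ is the size of the *largest* Jordan block for λ (equivalently, the smallest k with (A − λI)^k v = 0 for every generalised eigenvector v of λ).

  λ = 0: largest Jordan block has size 2, contributing (x − 0)^2

So m_A(x) = x^2 = x^2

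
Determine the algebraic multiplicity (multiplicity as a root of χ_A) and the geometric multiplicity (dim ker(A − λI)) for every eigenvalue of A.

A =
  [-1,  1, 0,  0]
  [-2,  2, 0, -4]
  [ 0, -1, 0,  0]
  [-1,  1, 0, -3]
λ = -1: alg = 2, geom = 1; λ = 0: alg = 2, geom = 1

Step 1 — factor the characteristic polynomial to read off the algebraic multiplicities:
  χ_A(x) = x^2*(x + 1)^2

Step 2 — compute geometric multiplicities via the rank-nullity identity g(λ) = n − rank(A − λI):
  rank(A − (-1)·I) = 3, so dim ker(A − (-1)·I) = n − 3 = 1
  rank(A − (0)·I) = 3, so dim ker(A − (0)·I) = n − 3 = 1

Summary:
  λ = -1: algebraic multiplicity = 2, geometric multiplicity = 1
  λ = 0: algebraic multiplicity = 2, geometric multiplicity = 1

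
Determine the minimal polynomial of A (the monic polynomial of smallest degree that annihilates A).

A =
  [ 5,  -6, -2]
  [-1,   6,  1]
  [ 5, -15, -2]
x^2 - 6*x + 9

The characteristic polynomial is χ_A(x) = (x - 3)^3, so the eigenvalues are known. The minimal polynomial is
  m_A(x) = Π_λ (x − λ)^{k_λ}
where k_λ is the size of the *largest* Jordan block for λ (equivalently, the smallest k with (A − λI)^k v = 0 for every generalised eigenvector v of λ).

  λ = 3: largest Jordan block has size 2, contributing (x − 3)^2

So m_A(x) = (x - 3)^2 = x^2 - 6*x + 9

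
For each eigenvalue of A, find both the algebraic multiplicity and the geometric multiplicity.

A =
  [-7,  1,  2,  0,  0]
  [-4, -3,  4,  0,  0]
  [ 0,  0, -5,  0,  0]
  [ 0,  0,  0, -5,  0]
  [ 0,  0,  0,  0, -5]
λ = -5: alg = 5, geom = 4

Step 1 — factor the characteristic polynomial to read off the algebraic multiplicities:
  χ_A(x) = (x + 5)^5

Step 2 — compute geometric multiplicities via the rank-nullity identity g(λ) = n − rank(A − λI):
  rank(A − (-5)·I) = 1, so dim ker(A − (-5)·I) = n − 1 = 4

Summary:
  λ = -5: algebraic multiplicity = 5, geometric multiplicity = 4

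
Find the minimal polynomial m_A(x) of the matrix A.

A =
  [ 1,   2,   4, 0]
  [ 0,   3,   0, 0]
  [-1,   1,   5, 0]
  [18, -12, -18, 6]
x^3 - 12*x^2 + 45*x - 54

The characteristic polynomial is χ_A(x) = (x - 6)*(x - 3)^3, so the eigenvalues are known. The minimal polynomial is
  m_A(x) = Π_λ (x − λ)^{k_λ}
where k_λ is the size of the *largest* Jordan block for λ (equivalently, the smallest k with (A − λI)^k v = 0 for every generalised eigenvector v of λ).

  λ = 3: largest Jordan block has size 2, contributing (x − 3)^2
  λ = 6: largest Jordan block has size 1, contributing (x − 6)

So m_A(x) = (x - 6)*(x - 3)^2 = x^3 - 12*x^2 + 45*x - 54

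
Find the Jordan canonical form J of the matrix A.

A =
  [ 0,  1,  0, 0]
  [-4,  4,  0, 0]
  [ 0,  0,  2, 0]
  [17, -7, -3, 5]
J_2(2) ⊕ J_1(2) ⊕ J_1(5)

The characteristic polynomial is
  det(x·I − A) = x^4 - 11*x^3 + 42*x^2 - 68*x + 40 = (x - 5)*(x - 2)^3

Eigenvalues and multiplicities (the geometric multiplicity of λ is n − rank(A − λI), which equals the number of Jordan blocks for λ):
  λ = 2: algebraic multiplicity = 3, geometric multiplicity = 2
  λ = 5: algebraic multiplicity = 1, geometric multiplicity = 1

Determining the block sizes for each eigenvalue:
  λ = 2: 2 blocks summing to 3 forces exactly one block of size 2 and the rest size 1 → block sizes [2, 1]
  λ = 5: one block (gm = 1), so the single block has size am = 1 → block sizes [1]

Assembling the blocks gives a Jordan form
J =
  [2, 1, 0, 0]
  [0, 2, 0, 0]
  [0, 0, 2, 0]
  [0, 0, 0, 5]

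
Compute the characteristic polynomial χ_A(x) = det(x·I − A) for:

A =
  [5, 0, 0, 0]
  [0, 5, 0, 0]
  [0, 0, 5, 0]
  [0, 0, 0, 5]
x^4 - 20*x^3 + 150*x^2 - 500*x + 625

Expanding det(x·I − A) (e.g. by cofactor expansion or by noting that A is similar to its Jordan form J, which has the same characteristic polynomial as A) gives
  χ_A(x) = x^4 - 20*x^3 + 150*x^2 - 500*x + 625
which factors as (x - 5)^4. The eigenvalues (with algebraic multiplicities) are λ = 5 with multiplicity 4.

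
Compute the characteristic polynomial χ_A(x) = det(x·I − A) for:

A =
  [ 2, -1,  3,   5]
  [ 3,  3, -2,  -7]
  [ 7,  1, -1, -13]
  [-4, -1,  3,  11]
x^4 - 15*x^3 + 81*x^2 - 189*x + 162

Expanding det(x·I − A) (e.g. by cofactor expansion or by noting that A is similar to its Jordan form J, which has the same characteristic polynomial as A) gives
  χ_A(x) = x^4 - 15*x^3 + 81*x^2 - 189*x + 162
which factors as (x - 6)*(x - 3)^3. The eigenvalues (with algebraic multiplicities) are λ = 3 with multiplicity 3, λ = 6 with multiplicity 1.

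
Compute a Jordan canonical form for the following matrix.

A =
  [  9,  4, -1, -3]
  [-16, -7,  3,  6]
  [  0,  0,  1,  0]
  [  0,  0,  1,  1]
J_3(1) ⊕ J_1(1)

The characteristic polynomial is
  det(x·I − A) = x^4 - 4*x^3 + 6*x^2 - 4*x + 1 = (x - 1)^4

Eigenvalues and multiplicities (the geometric multiplicity of λ is n − rank(A − λI), which equals the number of Jordan blocks for λ):
  λ = 1: algebraic multiplicity = 4, geometric multiplicity = 2

Determining the block sizes for each eigenvalue:
  λ = 1: with am = 4 and gm = 2, the partition is not yet determined (e.g. several partitions of 4 into 2 parts exist). Let N = A − (1)·I. Computing rank(N^1) = 2, rank(N^2) = 1, rank(N^3) = 0; the number of blocks of size ≥ j is rank(N^{j−1}) − rank(N^j), giving [2, 1, 1]. So we have 1 block(s) of size 3, 1 block(s) of size 1 → block sizes [3, 1]

Assembling the blocks gives a Jordan form
J =
  [1, 1, 0, 0]
  [0, 1, 1, 0]
  [0, 0, 1, 0]
  [0, 0, 0, 1]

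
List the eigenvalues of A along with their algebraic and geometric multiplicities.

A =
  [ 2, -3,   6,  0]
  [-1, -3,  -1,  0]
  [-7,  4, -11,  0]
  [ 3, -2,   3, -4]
λ = -4: alg = 4, geom = 2

Step 1 — factor the characteristic polynomial to read off the algebraic multiplicities:
  χ_A(x) = (x + 4)^4

Step 2 — compute geometric multiplicities via the rank-nullity identity g(λ) = n − rank(A − λI):
  rank(A − (-4)·I) = 2, so dim ker(A − (-4)·I) = n − 2 = 2

Summary:
  λ = -4: algebraic multiplicity = 4, geometric multiplicity = 2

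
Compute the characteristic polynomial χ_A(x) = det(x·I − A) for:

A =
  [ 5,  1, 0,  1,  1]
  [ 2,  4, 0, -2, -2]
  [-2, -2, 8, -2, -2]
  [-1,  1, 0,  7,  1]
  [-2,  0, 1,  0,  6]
x^5 - 30*x^4 + 360*x^3 - 2160*x^2 + 6480*x - 7776

Expanding det(x·I − A) (e.g. by cofactor expansion or by noting that A is similar to its Jordan form J, which has the same characteristic polynomial as A) gives
  χ_A(x) = x^5 - 30*x^4 + 360*x^3 - 2160*x^2 + 6480*x - 7776
which factors as (x - 6)^5. The eigenvalues (with algebraic multiplicities) are λ = 6 with multiplicity 5.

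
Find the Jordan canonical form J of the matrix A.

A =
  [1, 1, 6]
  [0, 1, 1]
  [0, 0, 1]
J_3(1)

The characteristic polynomial is
  det(x·I − A) = x^3 - 3*x^2 + 3*x - 1 = (x - 1)^3

Eigenvalues and multiplicities (the geometric multiplicity of λ is n − rank(A − λI), which equals the number of Jordan blocks for λ):
  λ = 1: algebraic multiplicity = 3, geometric multiplicity = 1

Determining the block sizes for each eigenvalue:
  λ = 1: one block (gm = 1), so the single block has size am = 3 → block sizes [3]

Assembling the blocks gives a Jordan form
J =
  [1, 1, 0]
  [0, 1, 1]
  [0, 0, 1]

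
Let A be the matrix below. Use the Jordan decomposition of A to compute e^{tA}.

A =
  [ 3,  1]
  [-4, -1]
e^{tA} =
  [2*t*exp(t) + exp(t), t*exp(t)]
  [-4*t*exp(t), -2*t*exp(t) + exp(t)]

Strategy: write A = P · J · P⁻¹ where J is a Jordan canonical form, so e^{tA} = P · e^{tJ} · P⁻¹, and e^{tJ} can be computed block-by-block.

A has Jordan form
J =
  [1, 1]
  [0, 1]
(up to reordering of blocks).

Per-block formulas:
  For a 2×2 Jordan block J_2(1): exp(t · J_2(1)) = e^(1t)·(I + t·N), where N is the 2×2 nilpotent shift.

After assembling e^{tJ} and conjugating by P, we get:

e^{tA} =
  [2*t*exp(t) + exp(t), t*exp(t)]
  [-4*t*exp(t), -2*t*exp(t) + exp(t)]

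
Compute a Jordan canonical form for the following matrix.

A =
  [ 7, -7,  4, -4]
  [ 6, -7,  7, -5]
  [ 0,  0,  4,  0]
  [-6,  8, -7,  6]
J_2(1) ⊕ J_2(4)

The characteristic polynomial is
  det(x·I − A) = x^4 - 10*x^3 + 33*x^2 - 40*x + 16 = (x - 4)^2*(x - 1)^2

Eigenvalues and multiplicities (the geometric multiplicity of λ is n − rank(A − λI), which equals the number of Jordan blocks for λ):
  λ = 1: algebraic multiplicity = 2, geometric multiplicity = 1
  λ = 4: algebraic multiplicity = 2, geometric multiplicity = 1

Determining the block sizes for each eigenvalue:
  λ = 1: one block (gm = 1), so the single block has size am = 2 → block sizes [2]
  λ = 4: one block (gm = 1), so the single block has size am = 2 → block sizes [2]

Assembling the blocks gives a Jordan form
J =
  [1, 1, 0, 0]
  [0, 1, 0, 0]
  [0, 0, 4, 1]
  [0, 0, 0, 4]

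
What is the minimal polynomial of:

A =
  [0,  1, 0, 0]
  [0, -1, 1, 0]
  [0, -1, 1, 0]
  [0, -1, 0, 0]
x^3

The characteristic polynomial is χ_A(x) = x^4, so the eigenvalues are known. The minimal polynomial is
  m_A(x) = Π_λ (x − λ)^{k_λ}
where k_λ is the size of the *largest* Jordan block for λ (equivalently, the smallest k with (A − λI)^k v = 0 for every generalised eigenvector v of λ).

  λ = 0: largest Jordan block has size 3, contributing (x − 0)^3

So m_A(x) = x^3 = x^3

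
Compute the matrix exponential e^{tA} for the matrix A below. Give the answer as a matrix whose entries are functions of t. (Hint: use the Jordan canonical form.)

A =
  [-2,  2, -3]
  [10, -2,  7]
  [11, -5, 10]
e^{tA} =
  [3*t^2*exp(2*t)/2 - 4*t*exp(2*t) + exp(2*t), -t^2*exp(2*t)/2 + 2*t*exp(2*t), t^2*exp(2*t) - 3*t*exp(2*t)]
  [-3*t^2*exp(2*t)/2 + 10*t*exp(2*t), t^2*exp(2*t)/2 - 4*t*exp(2*t) + exp(2*t), -t^2*exp(2*t) + 7*t*exp(2*t)]
  [-3*t^2*exp(2*t) + 11*t*exp(2*t), t^2*exp(2*t) - 5*t*exp(2*t), -2*t^2*exp(2*t) + 8*t*exp(2*t) + exp(2*t)]

Strategy: write A = P · J · P⁻¹ where J is a Jordan canonical form, so e^{tA} = P · e^{tJ} · P⁻¹, and e^{tJ} can be computed block-by-block.

A has Jordan form
J =
  [2, 1, 0]
  [0, 2, 1]
  [0, 0, 2]
(up to reordering of blocks).

Per-block formulas:
  For a 3×3 Jordan block J_3(2): exp(t · J_3(2)) = e^(2t)·(I + t·N + (t^2/2)·N^2), where N is the 3×3 nilpotent shift.

After assembling e^{tJ} and conjugating by P, we get:

e^{tA} =
  [3*t^2*exp(2*t)/2 - 4*t*exp(2*t) + exp(2*t), -t^2*exp(2*t)/2 + 2*t*exp(2*t), t^2*exp(2*t) - 3*t*exp(2*t)]
  [-3*t^2*exp(2*t)/2 + 10*t*exp(2*t), t^2*exp(2*t)/2 - 4*t*exp(2*t) + exp(2*t), -t^2*exp(2*t) + 7*t*exp(2*t)]
  [-3*t^2*exp(2*t) + 11*t*exp(2*t), t^2*exp(2*t) - 5*t*exp(2*t), -2*t^2*exp(2*t) + 8*t*exp(2*t) + exp(2*t)]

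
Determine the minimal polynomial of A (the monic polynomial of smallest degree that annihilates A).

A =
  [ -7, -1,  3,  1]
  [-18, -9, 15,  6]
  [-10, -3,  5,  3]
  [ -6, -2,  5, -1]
x^3 + 9*x^2 + 27*x + 27

The characteristic polynomial is χ_A(x) = (x + 3)^4, so the eigenvalues are known. The minimal polynomial is
  m_A(x) = Π_λ (x − λ)^{k_λ}
where k_λ is the size of the *largest* Jordan block for λ (equivalently, the smallest k with (A − λI)^k v = 0 for every generalised eigenvector v of λ).

  λ = -3: largest Jordan block has size 3, contributing (x + 3)^3

So m_A(x) = (x + 3)^3 = x^3 + 9*x^2 + 27*x + 27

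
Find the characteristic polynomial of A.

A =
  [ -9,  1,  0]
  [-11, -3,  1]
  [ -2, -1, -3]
x^3 + 15*x^2 + 75*x + 125

Expanding det(x·I − A) (e.g. by cofactor expansion or by noting that A is similar to its Jordan form J, which has the same characteristic polynomial as A) gives
  χ_A(x) = x^3 + 15*x^2 + 75*x + 125
which factors as (x + 5)^3. The eigenvalues (with algebraic multiplicities) are λ = -5 with multiplicity 3.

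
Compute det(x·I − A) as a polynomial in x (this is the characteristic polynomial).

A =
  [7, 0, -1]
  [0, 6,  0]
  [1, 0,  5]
x^3 - 18*x^2 + 108*x - 216

Expanding det(x·I − A) (e.g. by cofactor expansion or by noting that A is similar to its Jordan form J, which has the same characteristic polynomial as A) gives
  χ_A(x) = x^3 - 18*x^2 + 108*x - 216
which factors as (x - 6)^3. The eigenvalues (with algebraic multiplicities) are λ = 6 with multiplicity 3.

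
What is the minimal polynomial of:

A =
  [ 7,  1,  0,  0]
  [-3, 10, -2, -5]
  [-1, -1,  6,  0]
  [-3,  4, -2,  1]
x^3 - 18*x^2 + 108*x - 216

The characteristic polynomial is χ_A(x) = (x - 6)^4, so the eigenvalues are known. The minimal polynomial is
  m_A(x) = Π_λ (x − λ)^{k_λ}
where k_λ is the size of the *largest* Jordan block for λ (equivalently, the smallest k with (A − λI)^k v = 0 for every generalised eigenvector v of λ).

  λ = 6: largest Jordan block has size 3, contributing (x − 6)^3

So m_A(x) = (x - 6)^3 = x^3 - 18*x^2 + 108*x - 216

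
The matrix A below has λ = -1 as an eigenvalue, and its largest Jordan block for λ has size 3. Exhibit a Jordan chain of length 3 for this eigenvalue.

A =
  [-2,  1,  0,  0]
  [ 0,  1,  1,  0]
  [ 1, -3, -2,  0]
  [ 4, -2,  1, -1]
A Jordan chain for λ = -1 of length 3:
v_1 = (1, 1, -2, -3)ᵀ
v_2 = (-1, 0, 1, 4)ᵀ
v_3 = (1, 0, 0, 0)ᵀ

Let N = A − (-1)·I. We want v_3 with N^3 v_3 = 0 but N^2 v_3 ≠ 0; then v_{j-1} := N · v_j for j = 3, …, 2.

Pick v_3 = (1, 0, 0, 0)ᵀ.
Then v_2 = N · v_3 = (-1, 0, 1, 4)ᵀ.
Then v_1 = N · v_2 = (1, 1, -2, -3)ᵀ.

Sanity check: (A − (-1)·I) v_1 = (0, 0, 0, 0)ᵀ = 0. ✓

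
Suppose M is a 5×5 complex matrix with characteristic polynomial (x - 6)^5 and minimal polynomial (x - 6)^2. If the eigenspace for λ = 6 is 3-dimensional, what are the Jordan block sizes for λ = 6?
Block sizes for λ = 6: [2, 2, 1]

Step 1 — from the characteristic polynomial, algebraic multiplicity of λ = 6 is 5. From dim ker(M − (6)·I) = 3, there are exactly 3 Jordan blocks for λ = 6.
Step 2 — from the minimal polynomial, the factor (x − 6)^2 tells us the largest block for λ = 6 has size 2.
Step 3 — with total size 5, 3 blocks, and largest block 2, the block sizes (in nonincreasing order) are [2, 2, 1].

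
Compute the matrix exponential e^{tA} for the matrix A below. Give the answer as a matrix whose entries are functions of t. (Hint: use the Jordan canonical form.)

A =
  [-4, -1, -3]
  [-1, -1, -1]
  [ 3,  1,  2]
e^{tA} =
  [t^2*exp(-t)/2 - 3*t*exp(-t) + exp(-t), -t*exp(-t), t^2*exp(-t)/2 - 3*t*exp(-t)]
  [-t*exp(-t), exp(-t), -t*exp(-t)]
  [-t^2*exp(-t)/2 + 3*t*exp(-t), t*exp(-t), -t^2*exp(-t)/2 + 3*t*exp(-t) + exp(-t)]

Strategy: write A = P · J · P⁻¹ where J is a Jordan canonical form, so e^{tA} = P · e^{tJ} · P⁻¹, and e^{tJ} can be computed block-by-block.

A has Jordan form
J =
  [-1,  1,  0]
  [ 0, -1,  1]
  [ 0,  0, -1]
(up to reordering of blocks).

Per-block formulas:
  For a 3×3 Jordan block J_3(-1): exp(t · J_3(-1)) = e^(-1t)·(I + t·N + (t^2/2)·N^2), where N is the 3×3 nilpotent shift.

After assembling e^{tJ} and conjugating by P, we get:

e^{tA} =
  [t^2*exp(-t)/2 - 3*t*exp(-t) + exp(-t), -t*exp(-t), t^2*exp(-t)/2 - 3*t*exp(-t)]
  [-t*exp(-t), exp(-t), -t*exp(-t)]
  [-t^2*exp(-t)/2 + 3*t*exp(-t), t*exp(-t), -t^2*exp(-t)/2 + 3*t*exp(-t) + exp(-t)]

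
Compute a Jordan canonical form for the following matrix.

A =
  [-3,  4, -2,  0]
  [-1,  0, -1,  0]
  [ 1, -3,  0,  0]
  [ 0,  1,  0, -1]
J_3(-1) ⊕ J_1(-1)

The characteristic polynomial is
  det(x·I − A) = x^4 + 4*x^3 + 6*x^2 + 4*x + 1 = (x + 1)^4

Eigenvalues and multiplicities (the geometric multiplicity of λ is n − rank(A − λI), which equals the number of Jordan blocks for λ):
  λ = -1: algebraic multiplicity = 4, geometric multiplicity = 2

Determining the block sizes for each eigenvalue:
  λ = -1: with am = 4 and gm = 2, the partition is not yet determined (e.g. several partitions of 4 into 2 parts exist). Let N = A − (-1)·I. Computing rank(N^1) = 2, rank(N^2) = 1, rank(N^3) = 0; the number of blocks of size ≥ j is rank(N^{j−1}) − rank(N^j), giving [2, 1, 1]. So we have 1 block(s) of size 3, 1 block(s) of size 1 → block sizes [3, 1]

Assembling the blocks gives a Jordan form
J =
  [-1,  1,  0,  0]
  [ 0, -1,  1,  0]
  [ 0,  0, -1,  0]
  [ 0,  0,  0, -1]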